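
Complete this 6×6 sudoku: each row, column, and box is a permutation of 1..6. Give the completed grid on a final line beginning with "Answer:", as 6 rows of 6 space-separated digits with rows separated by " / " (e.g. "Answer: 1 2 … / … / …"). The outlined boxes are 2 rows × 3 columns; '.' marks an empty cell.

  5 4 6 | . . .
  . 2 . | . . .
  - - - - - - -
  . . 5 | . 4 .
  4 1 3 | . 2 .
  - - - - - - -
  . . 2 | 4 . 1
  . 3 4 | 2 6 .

Step 1. [r2c1∈{1,3}] in col 1, 3 fits only at r2c1. So r2c1=3.
Step 2. [r3c4∈{1,3,6}] row 3 places 1 nowhere but r3c4. So r3c4=1.
Step 3. [r6c6∈{5}] r6c6 is down to just 5 ⇒ r6c6=5.
Step 4. [r3c2∈{6}] nothing but 6 survives at r3c2 ⇒ r3c2=6.
Step 5. [r4c6∈{6}] r4c6 has the single candidate 6. So r4c6=6.
Step 6. [r1c4∈{3}] r1c4 is down to just 3. So r1c4=3.
Step 7. [r2c5∈{1,5}] across col 5, 5 lands solely at r2c5 ⇒ r2c5=5.
Step 8. [r2c3∈{1}] r2c3's peers cover all but 1. So r2c3=1.
Step 9. [r3c6∈{3}] r3c6 has the single candidate 3. So r3c6=3.
Step 10. [r1c6∈{2}] r1c6's peers cover all but 2 ⇒ r1c6=2.
Step 11. [r3c1∈{2}] only 2 remains possible at r3c1, so r3c1=2.
Step 12. [r4c4∈{5}] nothing but 5 survives at r4c4. So r4c4=5.
Step 13. [r5c1∈{6}] only 6 remains possible at r5c1, so r5c1=6.
Step 14. [r5c2∈{5}] nothing but 5 survives at r5c2. So r5c2=5.
Step 15. [r6c1∈{1}] r6c1 has the single candidate 1, so r6c1=1.
Step 16. [r1c5∈{1}] only 1 remains possible at r1c5 ⇒ r1c5=1.
Step 17. [r5c5∈{3}] only 3 remains possible at r5c5. So r5c5=3.
Step 18. [r2c4∈{6}] only 6 remains possible at r2c4. So r2c4=6.
Step 19. [r2c6∈{4}] nothing but 4 survives at r2c6. So r2c6=4.

Answer: 5 4 6 3 1 2 / 3 2 1 6 5 4 / 2 6 5 1 4 3 / 4 1 3 5 2 6 / 6 5 2 4 3 1 / 1 3 4 2 6 5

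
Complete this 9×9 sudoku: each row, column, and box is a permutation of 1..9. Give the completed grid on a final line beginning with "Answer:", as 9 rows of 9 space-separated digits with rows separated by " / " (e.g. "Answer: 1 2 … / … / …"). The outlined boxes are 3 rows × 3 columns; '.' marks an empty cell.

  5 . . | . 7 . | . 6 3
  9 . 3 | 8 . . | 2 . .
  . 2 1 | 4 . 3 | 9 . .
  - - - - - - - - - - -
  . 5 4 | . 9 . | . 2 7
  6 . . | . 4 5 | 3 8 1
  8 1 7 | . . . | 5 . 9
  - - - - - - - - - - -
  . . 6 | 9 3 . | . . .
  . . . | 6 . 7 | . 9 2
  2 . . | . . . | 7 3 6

Step 1. [r7c6∈{1,2,4,8}] in row 7, 2 fits only at r7c6, so r7c6=2.
Step 2. [r3c5∈{5,6}] r3c5 is the only open cell in row 3 admitting 6 ⇒ r3c5=6.
Step 3. [r2c6∈{1}] r2c6 has the single candidate 1 ⇒ r2c6=1.
Step 4. [r7c8∈{1,4,5}] 1 has one home in col 8: r7c8. So r7c8=1.
Step 5. [r9c4∈{1,5}] r9c4 is the only open cell in col 4 admitting 5, so r9c4=5.
Step 6. [r1c3∈{8}] r1c3 is down to just 8, so r1c3=8.
Step 7. [r1c2∈{4}] r1c2 is down to just 4, so r1c2=4.
Step 8. [r7c9∈{4,5,8}] row 7 places 5 nowhere but r7c9 ⇒ r7c9=5.
Step 9. [r8c1∈{1,3,4}] col 1 places 1 nowhere but r8c1. So r8c1=1.
Step 10. [r8c5∈{8}] only 8 remains possible at r8c5. So r8c5=8.
Step 11. [r3c1∈{7}] r3c1 is down to just 7, so r3c1=7.
Step 12. [r7c7∈{4,8}] 8 has one home in col 7: r7c7. So r7c7=8.
Step 13. [r2c8∈{4,5,7}] r2c8 is the only open cell in row 2 admitting 7 ⇒ r2c8=7.
Step 14. [r5c2∈{9}] r5c2's peers cover all but 9. So r5c2=9.
Step 15. [r6c4∈{2,3}] row 6 places 3 nowhere but r6c4 ⇒ r6c4=3.
Step 16. [r5c4∈{2,7}] 7 has one home in row 5: r5c4. So r5c4=7.
Step 17. [r4c7∈{6}] r4c7 is down to just 6 ⇒ r4c7=6.
Step 18. [r7c2∈{7}] only 7 remains possible at r7c2 ⇒ r7c2=7.
Step 19. [r8c7∈{4}] r8c7's peers cover all but 4 ⇒ r8c7=4.
Step 20. [r1c7∈{1}] only 1 remains possible at r1c7, so r1c7=1.
Step 21. [r9c2∈{8}] nothing but 8 survives at r9c2 ⇒ r9c2=8.
Step 22. [r4c1∈{3}] only 3 remains possible at r4c1, so r4c1=3.
Step 23. [r1c6∈{9}] nothing but 9 survives at r1c6, so r1c6=9.
Step 24. [r4c6∈{8}] r4c6 is down to just 8, so r4c6=8.
Step 25. [r2c5∈{5}] only 5 remains possible at r2c5. So r2c5=5.
Step 26. [r7c1∈{4}] r7c1 is down to just 4. So r7c1=4.
Step 27. [r9c6∈{4}] nothing but 4 survives at r9c6, so r9c6=4.
Step 28. [r6c6∈{6}] r6c6 has the single candidate 6 ⇒ r6c6=6.
Step 29. [r3c9∈{8}] r3c9 is down to just 8 ⇒ r3c9=8.
Step 30. [r6c8∈{4}] r6c8 is down to just 4 ⇒ r6c8=4.
Step 31. [r4c4∈{1}] r4c4 is down to just 1 ⇒ r4c4=1.
Step 32. [r2c2∈{6}] r2c2's peers cover all but 6. So r2c2=6.
Step 33. [r6c5∈{2}] nothing but 2 survives at r6c5. So r6c5=2.
Step 34. [r8c3∈{5}] r8c3 has the single candidate 5. So r8c3=5.
Step 35. [r2c9∈{4}] only 4 remains possible at r2c9. So r2c9=4.
Step 36. [r9c5∈{1}] r9c5's peers cover all but 1, so r9c5=1.
Step 37. [r5c3∈{2}] r5c3 has the single candidate 2. So r5c3=2.
Step 38. [r3c8∈{5}] nothing but 5 survives at r3c8. So r3c8=5.
Step 39. [r9c3∈{9}] nothing but 9 survives at r9c3. So r9c3=9.
Step 40. [r8c2∈{3}] r8c2 is down to just 3, so r8c2=3.
Step 41. [r1c4∈{2}] r1c4's peers cover all but 2. So r1c4=2.

Answer: 5 4 8 2 7 9 1 6 3 / 9 6 3 8 5 1 2 7 4 / 7 2 1 4 6 3 9 5 8 / 3 5 4 1 9 8 6 2 7 / 6 9 2 7 4 5 3 8 1 / 8 1 7 3 2 6 5 4 9 / 4 7 6 9 3 2 8 1 5 / 1 3 5 6 8 7 4 9 2 / 2 8 9 5 1 4 7 3 6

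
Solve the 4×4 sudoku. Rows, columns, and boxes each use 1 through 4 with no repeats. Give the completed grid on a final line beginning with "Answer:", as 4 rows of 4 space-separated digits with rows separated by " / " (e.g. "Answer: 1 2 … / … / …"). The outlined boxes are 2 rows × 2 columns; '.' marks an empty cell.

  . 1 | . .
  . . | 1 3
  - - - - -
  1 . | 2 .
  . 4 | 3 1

Step 1. [r1c4∈{2,4}] across col 4, 2 lands solely at r1c4, so r1c4=2.
Step 2. [r2c1∈{2,4}] in row 2, 4 fits only at r2c1, so r2c1=4.
Step 3. [r3c2∈{3}] only 3 remains possible at r3c2, so r3c2=3.
Step 4. [r1c3∈{4}] only 4 remains possible at r1c3. So r1c3=4.
Step 5. [r2c2∈{2}] r2c2 is down to just 2, so r2c2=2.
Step 6. [r4c1∈{2}] only 2 remains possible at r4c1 ⇒ r4c1=2.
Step 7. [r1c1∈{3}] r1c1 has the single candidate 3. So r1c1=3.
Step 8. [r3c4∈{4}] nothing but 4 survives at r3c4 ⇒ r3c4=4.

Answer: 3 1 4 2 / 4 2 1 3 / 1 3 2 4 / 2 4 3 1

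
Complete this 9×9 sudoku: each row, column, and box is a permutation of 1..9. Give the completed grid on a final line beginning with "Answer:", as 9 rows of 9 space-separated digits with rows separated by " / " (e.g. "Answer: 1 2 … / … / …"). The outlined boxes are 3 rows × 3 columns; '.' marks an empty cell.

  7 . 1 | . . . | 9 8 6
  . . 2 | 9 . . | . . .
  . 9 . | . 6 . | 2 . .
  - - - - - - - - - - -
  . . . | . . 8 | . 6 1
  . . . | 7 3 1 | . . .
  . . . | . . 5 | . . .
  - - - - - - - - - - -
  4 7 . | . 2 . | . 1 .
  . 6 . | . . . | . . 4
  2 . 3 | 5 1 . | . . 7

Step 1. [r9c2∈{8}] r9c2 has the single candidate 8, so r9c2=8.
Step 2. [r9c8∈{9}] only 9 remains possible at r9c8, so r9c8=9.
Step 3. [r2c1∈{3,5,6,8}] r2c1 is the only open cell in row 2 admitting 6, so r2c1=6.
Step 4. [r5c3∈{4,5,6,8,9}] row 5 places 6 nowhere but r5c3 ⇒ r5c3=6.
Step 5. [r2c5∈{4,5,7,8}] in row 2, 8 fits only at r2c5, so r2c5=8.
Step 6. [r2c7∈{1,3,4,5,7}] 1 has one home in row 2: r2c7, so r2c7=1.
Step 7. [r6c2∈{1,2,3,4}] col 2 places 1 nowhere but r6c2, so r6c2=1.
Step 8. [r8c8∈{2,3,5}] r8c8 is the only open cell in row 8 admitting 2. So r8c8=2.
Step 9. [r9c6∈{4,6}] across row 9, 4 lands solely at r9c6 ⇒ r9c6=4.
Step 10. [r7c6∈{3,6,9}] in col 6, 6 fits only at r7c6 ⇒ r7c6=6.
Step 11. [r8c6∈{3,7,9}] in col 6, 9 fits only at r8c6, so r8c6=9.
Step 12. [r8c3∈{5}] only 5 remains possible at r8c3, so r8c3=5.
Step 13. [r7c3∈{9}] nothing but 9 survives at r7c3 ⇒ r7c3=9.
Step 14. [r3c4∈{1,3,4}] across row 3, 1 lands solely at r3c4, so r3c4=1.
Step 15. [r6c4∈{2,4,6}] across row 6, 6 lands solely at r6c4 ⇒ r6c4=6.
Step 16. [r6c9∈{2,3,8,9}] r6c9 is the only open cell in row 6 admitting 2 ⇒ r6c9=2.
Step 17. [r5c2∈{2,4,5}] across row 5, 2 lands solely at r5c2 ⇒ r5c2=2.
Step 18. [r5c9∈{5,8,9}] r5c9 is the only open cell in col 9 admitting 9. So r5c9=9.
Step 19. [r7c9∈{3,5,8}] r7c9 is the only open cell in col 9 admitting 8, so r7c9=8.
Step 20. [r8c7∈{3}] only 3 remains possible at r8c7. So r8c7=3.
Step 21. [r6c8∈{3,4,7}] 3 has one home in box 6: r6c8, so r6c8=3.
Step 22. [r1c5∈{4,5}] r1c5 is the only open cell in col 5 admitting 5, so r1c5=5.
Step 23. [r1c4∈{2,3,4}] in box 2, 4 fits only at r1c4 ⇒ r1c4=4.
Step 24. [r1c2∈{3}] only 3 remains possible at r1c2 ⇒ r1c2=3.
Step 25. [r4c1∈{3,5,9}] across row 4, 3 lands solely at r4c1. So r4c1=3.
Step 26. [r4c5∈{4,9}] row 4 places 9 nowhere but r4c5. So r4c5=9.
Step 27. [r7c7∈{5}] r7c7's peers cover all but 5 ⇒ r7c7=5.
Step 28. [r5c8∈{4,5}] r5c8 is the only open cell in box 6 admitting 5. So r5c8=5.
Step 29. [r5c1∈{8}] r5c1's peers cover all but 8. So r5c1=8.
Step 30. [r5c7∈{4}] r5c7's peers cover all but 4. So r5c7=4.
Step 31. [r3c1∈{5}] r3c1 has the single candidate 5. So r3c1=5.
Step 32. [r2c2∈{4}] r2c2 has the single candidate 4. So r2c2=4.
Step 33. [r2c8∈{7}] only 7 remains possible at r2c8, so r2c8=7.
Step 34. [r3c9∈{3}] r3c9's peers cover all but 3. So r3c9=3.
Step 35. [r4c3∈{4,7}] in row 4, 4 fits only at r4c3, so r4c3=4.
Step 36. [r6c7∈{7,8}] 8 has one home in row 6: r6c7, so r6c7=8.
Step 37. [r6c1∈{9}] only 9 remains possible at r6c1. So r6c1=9.
Step 38. [r4c4∈{2}] r4c4's peers cover all but 2. So r4c4=2.
Step 39. [r6c3∈{7}] nothing but 7 survives at r6c3 ⇒ r6c3=7.
Step 40. [r8c5∈{7}] nothing but 7 survives at r8c5, so r8c5=7.
Step 41. [r3c3∈{8}] r3c3 has the single candidate 8 ⇒ r3c3=8.
Step 42. [r9c7∈{6}] only 6 remains possible at r9c7, so r9c7=6.
Step 43. [r8c1∈{1}] nothing but 1 survives at r8c1, so r8c1=1.
Step 44. [r4c7∈{7}] r4c7 is down to just 7. So r4c7=7.
Step 45. [r6c5∈{4}] only 4 remains possible at r6c5 ⇒ r6c5=4.
Step 46. [r8c4∈{8}] r8c4 has the single candidate 8. So r8c4=8.
Step 47. [r7c4∈{3}] r7c4 is down to just 3, so r7c4=3.
Step 48. [r2c6∈{3}] r2c6 is down to just 3. So r2c6=3.
Step 49. [r3c6∈{7}] r3c6 is down to just 7, so r3c6=7.
Step 50. [r2c9∈{5}] only 5 remains possible at r2c9. So r2c9=5.
Step 51. [r1c6∈{2}] nothing but 2 survives at r1c6, so r1c6=2.
Step 52. [r3c8∈{4}] r3c8's peers cover all but 4. So r3c8=4.
Step 53. [r4c2∈{5}] r4c2's peers cover all but 5 ⇒ r4c2=5.

Answer: 7 3 1 4 5 2 9 8 6 / 6 4 2 9 8 3 1 7 5 / 5 9 8 1 6 7 2 4 3 / 3 5 4 2 9 8 7 6 1 / 8 2 6 7 3 1 4 5 9 / 9 1 7 6 4 5 8 3 2 / 4 7 9 3 2 6 5 1 8 / 1 6 5 8 7 9 3 2 4 / 2 8 3 5 1 4 6 9 7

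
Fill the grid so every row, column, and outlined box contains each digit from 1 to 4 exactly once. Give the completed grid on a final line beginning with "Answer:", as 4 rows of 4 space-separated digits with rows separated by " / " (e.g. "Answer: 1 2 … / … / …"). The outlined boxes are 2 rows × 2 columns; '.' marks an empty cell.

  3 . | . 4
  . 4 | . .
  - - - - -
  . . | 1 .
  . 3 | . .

Step 1. [r3c2∈{2}] r3c2 is down to just 2 ⇒ r3c2=2.
Step 2. [r2c1∈{1,2}] in col 1, 2 fits only at r2c1, so r2c1=2.
Step 3. [r4c3∈{2,4}] col 3 places 4 nowhere but r4c3, so r4c3=4.
Step 4. [r2c3∈{3}] nothing but 3 survives at r2c3, so r2c3=3.
Step 5. [r1c2∈{1}] nothing but 1 survives at r1c2, so r1c2=1.
Step 6. [r4c1∈{1}] only 1 remains possible at r4c1, so r4c1=1.
Step 7. [r3c4∈{3}] r3c4's peers cover all but 3, so r3c4=3.
Step 8. [r1c3∈{2}] r1c3 is down to just 2, so r1c3=2.
Step 9. [r3c1∈{4}] r3c1's peers cover all but 4 ⇒ r3c1=4.
Step 10. [r2c4∈{1}] nothing but 1 survives at r2c4 ⇒ r2c4=1.
Step 11. [r4c4∈{2}] only 2 remains possible at r4c4 ⇒ r4c4=2.

Answer: 3 1 2 4 / 2 4 3 1 / 4 2 1 3 / 1 3 4 2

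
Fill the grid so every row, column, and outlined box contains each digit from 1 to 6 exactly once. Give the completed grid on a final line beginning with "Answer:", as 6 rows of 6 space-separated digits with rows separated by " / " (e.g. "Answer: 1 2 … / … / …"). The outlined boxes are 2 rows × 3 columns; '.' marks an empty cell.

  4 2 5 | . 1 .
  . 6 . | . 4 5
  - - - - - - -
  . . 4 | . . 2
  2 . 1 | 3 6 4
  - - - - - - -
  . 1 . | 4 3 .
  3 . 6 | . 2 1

Step 1. [r4c2∈{5}] only 5 remains possible at r4c2. So r4c2=5.
Step 2. [r3c4∈{1,5}] r3c4 is the only open cell in row 3 admitting 1, so r3c4=1.
Step 3. [r1c6∈{3,6}] in row 1, 3 fits only at r1c6. So r1c6=3.
Step 4. [r6c4∈{5}] nothing but 5 survives at r6c4. So r6c4=5.
Step 5. [r1c4∈{6}] r1c4 is down to just 6. So r1c4=6.
Step 6. [r2c1∈{1}] r2c1's peers cover all but 1. So r2c1=1.
Step 7. [r3c1∈{6}] nothing but 6 survives at r3c1 ⇒ r3c1=6.
Step 8. [r6c2∈{4}] r6c2 is down to just 4. So r6c2=4.
Step 9. [r2c3∈{3}] r2c3 is down to just 3 ⇒ r2c3=3.
Step 10. [r2c4∈{2}] nothing but 2 survives at r2c4. So r2c4=2.
Step 11. [r5c6∈{6}] only 6 remains possible at r5c6 ⇒ r5c6=6.
Step 12. [r5c1∈{5}] nothing but 5 survives at r5c1. So r5c1=5.
Step 13. [r3c5∈{5}] only 5 remains possible at r3c5. So r3c5=5.
Step 14. [r5c3∈{2}] r5c3 is down to just 2. So r5c3=2.
Step 15. [r3c2∈{3}] r3c2's peers cover all but 3 ⇒ r3c2=3.

Answer: 4 2 5 6 1 3 / 1 6 3 2 4 5 / 6 3 4 1 5 2 / 2 5 1 3 6 4 / 5 1 2 4 3 6 / 3 4 6 5 2 1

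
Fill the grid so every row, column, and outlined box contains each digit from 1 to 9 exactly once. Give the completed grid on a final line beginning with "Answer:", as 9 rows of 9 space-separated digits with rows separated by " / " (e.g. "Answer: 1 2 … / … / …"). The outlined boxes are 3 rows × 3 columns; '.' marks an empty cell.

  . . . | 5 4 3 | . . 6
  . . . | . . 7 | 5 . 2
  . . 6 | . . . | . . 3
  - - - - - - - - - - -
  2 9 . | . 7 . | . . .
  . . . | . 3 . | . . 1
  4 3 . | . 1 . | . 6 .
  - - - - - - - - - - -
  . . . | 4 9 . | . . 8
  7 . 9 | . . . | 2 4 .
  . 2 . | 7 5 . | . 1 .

Step 1. [r3c7∈{1,4,7,8,9}] across box 3, 4 lands solely at r3c7 ⇒ r3c7=4.
Step 2. [r6c9∈{5,7,9}] 7 has one home in col 9: r6c9, so r6c9=7.
Step 3. [r1c7∈{1,7,8,9}] col 7 places 1 nowhere but r1c7. So r1c7=1.
Step 4. [r5c6∈{2,4,5,6,8,9}] r5c6 is the only open cell in row 5 admitting 4. So r5c6=4.
Step 5. [r7c6∈{1,2,6}] across row 7, 2 lands solely at r7c6, so r7c6=2.
Step 6. [r6c4∈{2,8,9}] in row 6, 2 fits only at r6c4, so r6c4=2.
Step 7. [r4c3∈{1,5,8}] in row 4, 1 fits only at r4c3. So r4c3=1.
Step 8. [r5c8∈{2,5,8,9}] row 5 places 2 nowhere but r5c8. So r5c8=2.
Step 9. [r7c7∈{3,6,7}] across col 7, 7 lands solely at r7c7 ⇒ r7c7=7.
Step 10. [r9c7∈{3,6,9}] col 7 places 6 nowhere but r9c7 ⇒ r9c7=6.
Step 11. [r9c6∈{8}] nothing but 8 survives at r9c6 ⇒ r9c6=8.
Step 12. [r8c2∈{1,5,6,8}] across row 8, 8 lands solely at r8c2, so r8c2=8.
Step 13. [r9c1∈{3}] only 3 remains possible at r9c1, so r9c1=3.
Step 14. [r7c3∈{5}] nothing but 5 survives at r7c3. So r7c3=5.
Step 15. [r6c3∈{8}] r6c3 has the single candidate 8, so r6c3=8.
Step 16. [r1c2∈{7}] r1c2's peers cover all but 7. So r1c2=7.
Step 17. [r4c8∈{3,5,8}] r4c8 is the only open cell in col 8 admitting 5. So r4c8=5.
Step 18. [r4c6∈{6}] r4c6 is down to just 6. So r4c6=6.
Step 19. [r4c4∈{8}] only 8 remains possible at r4c4, so r4c4=8.
Step 20. [r5c4∈{9}] only 9 remains possible at r5c4 ⇒ r5c4=9.
Step 21. [r3c4∈{1}] r3c4 has the single candidate 1 ⇒ r3c4=1.
Step 22. [r2c2∈{1,4}] col 2 places 4 nowhere but r2c2, so r2c2=4.
Step 23. [r2c1∈{1,8,9}] 1 has one home in row 2: r2c1, so r2c1=1.
Step 24. [r2c8∈{8,9}] in row 2, 9 fits only at r2c8, so r2c8=9.
Step 25. [r1c1∈{8,9}] r1c1 is the only open cell in row 1 admitting 9, so r1c1=9.
Step 26. [r3c1∈{5,8}] r3c1 is the only open cell in col 1 admitting 8, so r3c1=8.
Step 27. [r5c1∈{5,6}] col 1 places 5 nowhere but r5c1, so r5c1=5.
Step 28. [r8c5∈{6}] nothing but 6 survives at r8c5 ⇒ r8c5=6.
Step 29. [r7c2∈{1,6}] across row 7, 1 lands solely at r7c2, so r7c2=1.
Step 30. [r1c8∈{8}] only 8 remains possible at r1c8, so r1c8=8.
Step 31. [r8c4∈{3}] r8c4's peers cover all but 3 ⇒ r8c4=3.
Step 32. [r3c2∈{5}] r3c2's peers cover all but 5, so r3c2=5.
Step 33. [r5c7∈{8}] nothing but 8 survives at r5c7. So r5c7=8.
Step 34. [r9c9∈{9}] r9c9 has the single candidate 9. So r9c9=9.
Step 35. [r3c6∈{9}] only 9 remains possible at r3c6, so r3c6=9.
Step 36. [r5c2∈{6}] only 6 remains possible at r5c2 ⇒ r5c2=6.
Step 37. [r4c7∈{3}] r4c7 is down to just 3, so r4c7=3.
Step 38. [r6c7∈{9}] r6c7's peers cover all but 9 ⇒ r6c7=9.
Step 39. [r4c9∈{4}] r4c9 has the single candidate 4 ⇒ r4c9=4.
Step 40. [r9c3∈{4}] r9c3's peers cover all but 4 ⇒ r9c3=4.
Step 41. [r8c9∈{5}] nothing but 5 survives at r8c9. So r8c9=5.
Step 42. [r7c1∈{6}] r7c1's peers cover all but 6. So r7c1=6.
Step 43. [r1c3∈{2}] r1c3's peers cover all but 2 ⇒ r1c3=2.
Step 44. [r2c4∈{6}] r2c4 has the single candidate 6 ⇒ r2c4=6.
Step 45. [r2c3∈{3}] nothing but 3 survives at r2c3 ⇒ r2c3=3.
Step 46. [r5c3∈{7}] r5c3 has the single candidate 7 ⇒ r5c3=7.
Step 47. [r3c8∈{7}] only 7 remains possible at r3c8, so r3c8=7.
Step 48. [r3c5∈{2}] only 2 remains possible at r3c5, so r3c5=2.
Step 49. [r2c5∈{8}] only 8 remains possible at r2c5. So r2c5=8.
Step 50. [r7c8∈{3}] r7c8 has the single candidate 3 ⇒ r7c8=3.
Step 51. [r6c6∈{5}] r6c6 has the single candidate 5 ⇒ r6c6=5.
Step 52. [r8c6∈{1}] nothing but 1 survives at r8c6. So r8c6=1.

Answer: 9 7 2 5 4 3 1 8 6 / 1 4 3 6 8 7 5 9 2 / 8 5 6 1 2 9 4 7 3 / 2 9 1 8 7 6 3 5 4 / 5 6 7 9 3 4 8 2 1 / 4 3 8 2 1 5 9 6 7 / 6 1 5 4 9 2 7 3 8 / 7 8 9 3 6 1 2 4 5 / 3 2 4 7 5 8 6 1 9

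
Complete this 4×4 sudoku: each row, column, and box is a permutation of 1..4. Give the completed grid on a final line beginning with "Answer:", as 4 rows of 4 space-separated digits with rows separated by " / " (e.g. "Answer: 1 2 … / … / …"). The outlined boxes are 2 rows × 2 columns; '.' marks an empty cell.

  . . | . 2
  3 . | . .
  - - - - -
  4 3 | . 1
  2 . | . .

Step 1. [r2c4∈{4}] nothing but 4 survives at r2c4, so r2c4=4.
Step 2. [r1c1∈{1}] nothing but 1 survives at r1c1, so r1c1=1.
Step 3. [r1c3∈{3}] r1c3 is down to just 3 ⇒ r1c3=3.
Step 4. [r4c3∈{4}] r4c3 has the single candidate 4. So r4c3=4.
Step 5. [r1c2∈{4}] only 4 remains possible at r1c2 ⇒ r1c2=4.
Step 6. [r4c2∈{1}] nothing but 1 survives at r4c2. So r4c2=1.
Step 7. [r4c4∈{3}] nothing but 3 survives at r4c4. So r4c4=3.
Step 8. [r2c2∈{2}] r2c2 is down to just 2, so r2c2=2.
Step 9. [r2c3∈{1}] r2c3 has the single candidate 1 ⇒ r2c3=1.
Step 10. [r3c3∈{2}] nothing but 2 survives at r3c3, so r3c3=2.

Answer: 1 4 3 2 / 3 2 1 4 / 4 3 2 1 / 2 1 4 3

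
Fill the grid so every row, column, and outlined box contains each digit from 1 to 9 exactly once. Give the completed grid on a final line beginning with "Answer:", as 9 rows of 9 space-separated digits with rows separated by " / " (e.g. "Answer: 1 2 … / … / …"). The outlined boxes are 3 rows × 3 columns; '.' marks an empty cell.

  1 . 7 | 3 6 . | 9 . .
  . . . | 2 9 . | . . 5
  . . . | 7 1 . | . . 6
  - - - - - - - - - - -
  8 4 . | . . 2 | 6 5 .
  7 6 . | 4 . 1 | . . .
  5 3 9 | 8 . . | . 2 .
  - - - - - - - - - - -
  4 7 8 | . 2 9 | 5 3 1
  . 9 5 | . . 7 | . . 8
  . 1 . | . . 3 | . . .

Step 1. [r2c2∈{8}] r2c2 is down to just 8, so r2c2=8.
Step 2. [r2c6∈{4}] nothing but 4 survives at r2c6, so r2c6=4.
Step 3. [r3c3∈{2,3,4}] 4 has one home in col 3: r3c3 ⇒ r3c3=4.
Step 4. [r8c1∈{2,3,6}] r8c1 is the only open cell in row 8 admitting 3 ⇒ r8c1=3.
Step 5. [r3c7∈{2,3,8}] 3 has one home in row 3: r3c7, so r3c7=3.
Step 6. [r3c8∈{8}] only 8 remains possible at r3c8. So r3c8=8.
Step 7. [r6c5∈{7}] nothing but 7 survives at r6c5 ⇒ r6c5=7.
Step 8. [r8c5∈{4}] r8c5's peers cover all but 4, so r8c5=4.
Step 9. [r1c9∈{2,4}] r1c9 is the only open cell in box 3 admitting 2 ⇒ r1c9=2.
Step 10. [r4c9∈{3,7,9}] in row 4, 7 fits only at r4c9. So r4c9=7.
Step 11. [r1c2∈{5}] only 5 remains possible at r1c2, so r1c2=5.
Step 12. [r9c4∈{5,6}] col 4 places 5 nowhere but r9c4. So r9c4=5.
Step 13. [r5c9∈{3,9}] r5c9 is the only open cell in col 9 admitting 3, so r5c9=3.
Step 14. [r2c1∈{6}] r2c1 has the single candidate 6 ⇒ r2c1=6.
Step 15. [r9c1∈{2}] r9c1's peers cover all but 2. So r9c1=2.
Step 16. [r6c9∈{4}] r6c9's peers cover all but 4 ⇒ r6c9=4.
Step 17. [r9c7∈{4,7}] across col 7, 4 lands solely at r9c7 ⇒ r9c7=4.
Step 18. [r9c8∈{6,7,9}] in row 9, 7 fits only at r9c8. So r9c8=7.
Step 19. [r2c7∈{1,7}] row 2 places 7 nowhere but r2c7, so r2c7=7.
Step 20. [r8c4∈{1,6}] r8c4 is the only open cell in row 8 admitting 1, so r8c4=1.
Step 21. [r9c5∈{8}] only 8 remains possible at r9c5. So r9c5=8.
Step 22. [r1c6∈{8}] nothing but 8 survives at r1c6. So r1c6=8.
Step 23. [r9c3∈{6}] r9c3 has the single candidate 6, so r9c3=6.
Step 24. [r3c1∈{9}] only 9 remains possible at r3c1 ⇒ r3c1=9.
Step 25. [r5c7∈{8}] r5c7 is down to just 8, so r5c7=8.
Step 26. [r4c5∈{3}] r4c5 has the single candidate 3 ⇒ r4c5=3.
Step 27. [r3c2∈{2}] only 2 remains possible at r3c2, so r3c2=2.
Step 28. [r4c3∈{1}] r4c3's peers cover all but 1 ⇒ r4c3=1.
Step 29. [r1c8∈{4}] r1c8's peers cover all but 4 ⇒ r1c8=4.
Step 30. [r5c5∈{5}] r5c5's peers cover all but 5. So r5c5=5.
Step 31. [r2c8∈{1}] r2c8's peers cover all but 1, so r2c8=1.
Step 32. [r4c4∈{9}] nothing but 9 survives at r4c4 ⇒ r4c4=9.
Step 33. [r5c3∈{2}] only 2 remains possible at r5c3. So r5c3=2.
Step 34. [r2c3∈{3}] r2c3 has the single candidate 3 ⇒ r2c3=3.
Step 35. [r8c7∈{2}] r8c7 is down to just 2 ⇒ r8c7=2.
Step 36. [r7c4∈{6}] r7c4's peers cover all but 6, so r7c4=6.
Step 37. [r9c9∈{9}] r9c9 has the single candidate 9, so r9c9=9.
Step 38. [r6c6∈{6}] r6c6's peers cover all but 6. So r6c6=6.
Step 39. [r8c8∈{6}] nothing but 6 survives at r8c8. So r8c8=6.
Step 40. [r6c7∈{1}] nothing but 1 survives at r6c7, so r6c7=1.
Step 41. [r3c6∈{5}] r3c6's peers cover all but 5, so r3c6=5.
Step 42. [r5c8∈{9}] r5c8 is down to just 9 ⇒ r5c8=9.

Answer: 1 5 7 3 6 8 9 4 2 / 6 8 3 2 9 4 7 1 5 / 9 2 4 7 1 5 3 8 6 / 8 4 1 9 3 2 6 5 7 / 7 6 2 4 5 1 8 9 3 / 5 3 9 8 7 6 1 2 4 / 4 7 8 6 2 9 5 3 1 / 3 9 5 1 4 7 2 6 8 / 2 1 6 5 8 3 4 7 9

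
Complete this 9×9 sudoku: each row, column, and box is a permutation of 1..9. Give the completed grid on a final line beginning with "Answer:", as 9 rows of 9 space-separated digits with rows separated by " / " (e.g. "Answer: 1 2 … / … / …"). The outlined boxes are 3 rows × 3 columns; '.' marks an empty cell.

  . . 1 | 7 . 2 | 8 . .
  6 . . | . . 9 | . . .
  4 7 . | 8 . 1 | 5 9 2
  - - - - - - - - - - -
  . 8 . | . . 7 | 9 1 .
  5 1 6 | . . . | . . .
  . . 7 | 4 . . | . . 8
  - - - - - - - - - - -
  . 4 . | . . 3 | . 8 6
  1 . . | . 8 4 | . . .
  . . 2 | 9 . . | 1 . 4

Step 1. [r1c9∈{3}] r1c9 is down to just 3. So r1c9=3.
Step 2. [r6c5∈{1,2,3,5,6,9}] r6c5 is the only open cell in row 6 admitting 1 ⇒ r6c5=1.
Step 3. [r3c3∈{3}] r3c3 has the single candidate 3 ⇒ r3c3=3.
Step 4. [r6c7∈{2,3,6}] r6c7 is the only open cell in col 7 admitting 6. So r6c7=6.
Step 5. [r6c6∈{5}] r6c6 is down to just 5, so r6c6=5.
Step 6. [r5c9∈{7}] r5c9's peers cover all but 7, so r5c9=7.
Step 7. [r9c6∈{6}] r9c6 is down to just 6. So r9c6=6.
Step 8. [r1c1∈{9}] only 9 remains possible at r1c1. So r1c1=9.
Step 9. [r1c2∈{5}] only 5 remains possible at r1c2 ⇒ r1c2=5.
Step 10. [r9c2∈{3}] only 3 remains possible at r9c2 ⇒ r9c2=3.
Step 11. [r7c1∈{7}] r7c1 has the single candidate 7. So r7c1=7.
Step 12. [r7c7∈{2}] only 2 remains possible at r7c7. So r7c7=2.
Step 13. [r7c5∈{5}] nothing but 5 survives at r7c5 ⇒ r7c5=5.
Step 14. [r4c4∈{2,3,6}] across col 4, 6 lands solely at r4c4 ⇒ r4c4=6.
Step 15. [r8c9∈{5,9}] 9 has one home in col 9: r8c9. So r8c9=9.
Step 16. [r5c5∈{2,3,9}] row 5 places 9 nowhere but r5c5. So r5c5=9.
Step 17. [r4c5∈{2,3}] r4c5 is the only open cell in col 5 admitting 2. So r4c5=2.
Step 18. [r5c8∈{2,3,4}] 2 has one home in row 5: r5c8. So r5c8=2.
Step 19. [r6c8∈{3}] only 3 remains possible at r6c8 ⇒ r6c8=3.
Step 20. [r9c8∈{5,7}] across row 9, 5 lands solely at r9c8, so r9c8=5.
Step 21. [r1c8∈{4,6}] in col 8, 6 fits only at r1c8 ⇒ r1c8=6.
Step 22. [r2c8∈{4,7}] across col 8, 4 lands solely at r2c8 ⇒ r2c8=4.
Step 23. [r2c4∈{3,5}] r2c4 is the only open cell in row 2 admitting 5 ⇒ r2c4=5.
Step 24. [r8c7∈{3,7}] row 8 places 3 nowhere but r8c7 ⇒ r8c7=3.
Step 25. [r6c2∈{2,9}] in row 6, 9 fits only at r6c2. So r6c2=9.
Step 26. [r8c8∈{7}] nothing but 7 survives at r8c8. So r8c8=7.
Step 27. [r9c5∈{7}] only 7 remains possible at r9c5. So r9c5=7.
Step 28. [r9c1∈{8}] nothing but 8 survives at r9c1, so r9c1=8.
Step 29. [r6c1∈{2}] nothing but 2 survives at r6c1, so r6c1=2.
Step 30. [r3c5∈{6}] r3c5 is down to just 6 ⇒ r3c5=6.
Step 31. [r7c4∈{1}] r7c4 is down to just 1, so r7c4=1.
Step 32. [r1c5∈{4}] nothing but 4 survives at r1c5. So r1c5=4.
Step 33. [r4c1∈{3}] nothing but 3 survives at r4c1 ⇒ r4c1=3.
Step 34. [r2c7∈{7}] r2c7 has the single candidate 7, so r2c7=7.
Step 35. [r7c3∈{9}] r7c3 has the single candidate 9, so r7c3=9.
Step 36. [r8c2∈{6}] r8c2's peers cover all but 6 ⇒ r8c2=6.
Step 37. [r4c3∈{4}] r4c3 is down to just 4, so r4c3=4.
Step 38. [r4c9∈{5}] r4c9 is down to just 5. So r4c9=5.
Step 39. [r2c9∈{1}] r2c9 has the single candidate 1, so r2c9=1.
Step 40. [r2c3∈{8}] r2c3 has the single candidate 8. So r2c3=8.
Step 41. [r8c4∈{2}] r8c4 is down to just 2, so r8c4=2.
Step 42. [r2c5∈{3}] r2c5's peers cover all but 3. So r2c5=3.
Step 43. [r5c4∈{3}] r5c4 has the single candidate 3. So r5c4=3.
Step 44. [r8c3∈{5}] only 5 remains possible at r8c3 ⇒ r8c3=5.
Step 45. [r5c7∈{4}] r5c7 has the single candidate 4. So r5c7=4.
Step 46. [r2c2∈{2}] nothing but 2 survives at r2c2. So r2c2=2.
Step 47. [r5c6∈{8}] r5c6's peers cover all but 8 ⇒ r5c6=8.

Answer: 9 5 1 7 4 2 8 6 3 / 6 2 8 5 3 9 7 4 1 / 4 7 3 8 6 1 5 9 2 / 3 8 4 6 2 7 9 1 5 / 5 1 6 3 9 8 4 2 7 / 2 9 7 4 1 5 6 3 8 / 7 4 9 1 5 3 2 8 6 / 1 6 5 2 8 4 3 7 9 / 8 3 2 9 7 6 1 5 4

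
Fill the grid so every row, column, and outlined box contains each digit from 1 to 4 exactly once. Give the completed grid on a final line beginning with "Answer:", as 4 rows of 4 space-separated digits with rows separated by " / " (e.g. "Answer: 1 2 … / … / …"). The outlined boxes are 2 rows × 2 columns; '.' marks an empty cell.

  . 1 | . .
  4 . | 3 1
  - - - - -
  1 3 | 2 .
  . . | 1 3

Step 1. [r1c4∈{2,4}] r1c4 is the only open cell in col 4 admitting 2. So r1c4=2.
Step 2. [r2c2∈{2}] r2c2 has the single candidate 2 ⇒ r2c2=2.
Step 3. [r4c1∈{2}] nothing but 2 survives at r4c1. So r4c1=2.
Step 4. [r3c4∈{4}] nothing but 4 survives at r3c4. So r3c4=4.
Step 5. [r1c3∈{4}] only 4 remains possible at r1c3. So r1c3=4.
Step 6. [r4c2∈{4}] nothing but 4 survives at r4c2. So r4c2=4.
Step 7. [r1c1∈{3}] r1c1's peers cover all but 3 ⇒ r1c1=3.

Answer: 3 1 4 2 / 4 2 3 1 / 1 3 2 4 / 2 4 1 3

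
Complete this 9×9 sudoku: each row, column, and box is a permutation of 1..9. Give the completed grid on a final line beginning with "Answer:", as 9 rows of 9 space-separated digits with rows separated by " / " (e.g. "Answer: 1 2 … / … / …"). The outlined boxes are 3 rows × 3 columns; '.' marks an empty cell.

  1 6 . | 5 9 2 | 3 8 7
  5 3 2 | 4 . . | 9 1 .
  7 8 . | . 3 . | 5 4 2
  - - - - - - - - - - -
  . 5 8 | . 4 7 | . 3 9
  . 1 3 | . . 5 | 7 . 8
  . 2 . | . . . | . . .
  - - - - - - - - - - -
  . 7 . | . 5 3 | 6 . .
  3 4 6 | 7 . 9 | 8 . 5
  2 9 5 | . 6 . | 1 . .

Step 1. [r4c4∈{1,2,6}] 1 has one home in row 4: r4c4. So r4c4=1.
Step 2. [r5c1∈{4,6,9}] row 5 places 4 nowhere but r5c1 ⇒ r5c1=4.
Step 3. [r3c4∈{6}] r3c4 has the single candidate 6 ⇒ r3c4=6.
Step 4. [r6c6∈{6,8}] col 6 places 6 nowhere but r6c6, so r6c6=6.
Step 5. [r5c5∈{2}] only 2 remains possible at r5c5, so r5c5=2.
Step 6. [r9c4∈{8}] r9c4's peers cover all but 8 ⇒ r9c4=8.
Step 7. [r7c9∈{4}] only 4 remains possible at r7c9 ⇒ r7c9=4.
Step 8. [r6c1∈{9}] r6c1 is down to just 9. So r6c1=9.
Step 9. [r7c4∈{2}] r7c4 is down to just 2. So r7c4=2.
Step 10. [r6c5∈{8}] only 8 remains possible at r6c5. So r6c5=8.
Step 11. [r6c8∈{5}] only 5 remains possible at r6c8 ⇒ r6c8=5.
Step 12. [r2c5∈{7}] r2c5's peers cover all but 7. So r2c5=7.
Step 13. [r9c8∈{7}] r9c8 is down to just 7. So r9c8=7.
Step 14. [r5c8∈{6}] r5c8 has the single candidate 6. So r5c8=6.
Step 15. [r9c9∈{3}] r9c9's peers cover all but 3, so r9c9=3.
Step 16. [r1c3∈{4}] r1c3 has the single candidate 4. So r1c3=4.
Step 17. [r8c5∈{1}] only 1 remains possible at r8c5, so r8c5=1.
Step 18. [r3c6∈{1}] r3c6 is down to just 1, so r3c6=1.
Step 19. [r8c8∈{2}] r8c8 has the single candidate 2, so r8c8=2.
Step 20. [r7c3∈{1}] r7c3's peers cover all but 1, so r7c3=1.
Step 21. [r7c8∈{9}] nothing but 9 survives at r7c8. So r7c8=9.
Step 22. [r7c1∈{8}] r7c1's peers cover all but 8. So r7c1=8.
Step 23. [r6c7∈{4}] r6c7's peers cover all but 4. So r6c7=4.
Step 24. [r4c1∈{6}] only 6 remains possible at r4c1, so r4c1=6.
Step 25. [r3c3∈{9}] r3c3's peers cover all but 9 ⇒ r3c3=9.
Step 26. [r2c9∈{6}] r2c9 is down to just 6. So r2c9=6.
Step 27. [r5c4∈{9}] r5c4 has the single candidate 9 ⇒ r5c4=9.
Step 28. [r6c3∈{7}] r6c3 is down to just 7. So r6c3=7.
Step 29. [r4c7∈{2}] nothing but 2 survives at r4c7. So r4c7=2.
Step 30. [r9c6∈{4}] r9c6 is down to just 4, so r9c6=4.
Step 31. [r2c6∈{8}] nothing but 8 survives at r2c6 ⇒ r2c6=8.
Step 32. [r6c4∈{3}] only 3 remains possible at r6c4 ⇒ r6c4=3.
Step 33. [r6c9∈{1}] r6c9's peers cover all but 1, so r6c9=1.

Answer: 1 6 4 5 9 2 3 8 7 / 5 3 2 4 7 8 9 1 6 / 7 8 9 6 3 1 5 4 2 / 6 5 8 1 4 7 2 3 9 / 4 1 3 9 2 5 7 6 8 / 9 2 7 3 8 6 4 5 1 / 8 7 1 2 5 3 6 9 4 / 3 4 6 7 1 9 8 2 5 / 2 9 5 8 6 4 1 7 3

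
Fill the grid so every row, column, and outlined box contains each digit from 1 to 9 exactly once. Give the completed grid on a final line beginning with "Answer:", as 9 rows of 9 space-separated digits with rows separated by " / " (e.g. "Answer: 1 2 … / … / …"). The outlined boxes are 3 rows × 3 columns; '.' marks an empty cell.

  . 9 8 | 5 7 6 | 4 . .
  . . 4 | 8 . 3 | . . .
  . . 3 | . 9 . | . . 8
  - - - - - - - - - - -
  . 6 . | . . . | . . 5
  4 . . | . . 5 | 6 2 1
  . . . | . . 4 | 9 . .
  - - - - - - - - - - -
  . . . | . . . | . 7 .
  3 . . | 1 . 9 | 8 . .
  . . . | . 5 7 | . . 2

Step 1. [r1c1∈{1,2}] row 1 places 2 nowhere but r1c1. So r1c1=2.
Step 2. [r1c8∈{1,3}] in row 1, 1 fits only at r1c8. So r1c8=1.
Step 3. [r4c8∈{3,4,8}] in row 4, 4 fits only at r4c8 ⇒ r4c8=4.
Step 4. [r6c8∈{3,8}] r6c8 is the only open cell in col 8 admitting 8 ⇒ r6c8=8.
Step 5. [r9c8∈{3,6,9}] 3 has one home in col 8: r9c8. So r9c8=3.
Step 6. [r7c9∈{4,6,9}] box 9 places 9 nowhere but r7c9, so r7c9=9.
Step 7. [r4c7∈{3,7}] 3 has one home in col 7: r4c7 ⇒ r4c7=3.
Step 8. [r6c9∈{7}] r6c9 has the single candidate 7. So r6c9=7.
Step 9. [r2c9∈{6}] r2c9 has the single candidate 6, so r2c9=6.
Step 10. [r3c8∈{5}] r3c8 is down to just 5, so r3c8=5.
Step 11. [r3c1∈{1,6,7}] in row 3, 6 fits only at r3c1, so r3c1=6.
Step 12. [r7c7∈{1,5}] 5 has one home in col 7: r7c7, so r7c7=5.
Step 13. [r9c7∈{1}] r9c7's peers cover all but 1, so r9c7=1.
Step 14. [r3c4∈{2,4}] row 3 places 4 nowhere but r3c4 ⇒ r3c4=4.
Step 15. [r9c4∈{6}] r9c4's peers cover all but 6, so r9c4=6.
Step 16. [r7c3∈{1,2,6}] 6 has one home in row 7: r7c3, so r7c3=6.
Step 17. [r6c5∈{1,2,3,6}] in row 6, 6 fits only at r6c5, so r6c5=6.
Step 18. [r9c3∈{9}] nothing but 9 survives at r9c3 ⇒ r9c3=9.
Step 19. [r5c3∈{7}] r5c3 has the single candidate 7. So r5c3=7.
Step 20. [r8c2∈{2,4,5,7}] r8c2 is the only open cell in row 8 admitting 7 ⇒ r8c2=7.
Step 21. [r3c2∈{1}] r3c2's peers cover all but 1 ⇒ r3c2=1.
Step 22. [r4c6∈{1,2,8}] across col 6, 1 lands solely at r4c6 ⇒ r4c6=1.
Step 23. [r4c3∈{2}] r4c3's peers cover all but 2, so r4c3=2.
Step 24. [r7c2∈{2,4,8}] in col 2, 2 fits only at r7c2, so r7c2=2.
Step 25. [r7c4∈{3}] r7c4 has the single candidate 3 ⇒ r7c4=3.
Step 26. [r4c5∈{8}] nothing but 8 survives at r4c5. So r4c5=8.
Step 27. [r3c7∈{2,7}] across row 3, 7 lands solely at r3c7, so r3c7=7.
Step 28. [r6c3∈{1,5}] col 3 places 1 nowhere but r6c3 ⇒ r6c3=1.
Step 29. [r6c1∈{5}] r6c1 has the single candidate 5. So r6c1=5.
Step 30. [r8c5∈{2,4}] 2 has one home in row 8: r8c5 ⇒ r8c5=2.
Step 31. [r9c1∈{8}] only 8 remains possible at r9c1 ⇒ r9c1=8.
Step 32. [r4c4∈{7,9}] r4c4 is the only open cell in row 4 admitting 7 ⇒ r4c4=7.
Step 33. [r6c2∈{3}] r6c2's peers cover all but 3. So r6c2=3.
Step 34. [r8c9∈{4}] r8c9 has the single candidate 4. So r8c9=4.
Step 35. [r2c8∈{9}] only 9 remains possible at r2c8 ⇒ r2c8=9.
Step 36. [r7c1∈{1}] r7c1's peers cover all but 1, so r7c1=1.
Step 37. [r6c4∈{2}] r6c4's peers cover all but 2, so r6c4=2.
Step 38. [r8c8∈{6}] r8c8's peers cover all but 6, so r8c8=6.
Step 39. [r4c1∈{9}] r4c1's peers cover all but 9, so r4c1=9.
Step 40. [r2c7∈{2}] only 2 remains possible at r2c7 ⇒ r2c7=2.
Step 41. [r3c6∈{2}] only 2 remains possible at r3c6 ⇒ r3c6=2.
Step 42. [r5c4∈{9}] nothing but 9 survives at r5c4, so r5c4=9.
Step 43. [r8c3∈{5}] only 5 remains possible at r8c3 ⇒ r8c3=5.
Step 44. [r7c5∈{4}] r7c5 has the single candidate 4, so r7c5=4.
Step 45. [r7c6∈{8}] nothing but 8 survives at r7c6 ⇒ r7c6=8.
Step 46. [r2c1∈{7}] nothing but 7 survives at r2c1. So r2c1=7.
Step 47. [r1c9∈{3}] nothing but 3 survives at r1c9 ⇒ r1c9=3.
Step 48. [r2c5∈{1}] r2c5's peers cover all but 1. So r2c5=1.
Step 49. [r5c5∈{3}] nothing but 3 survives at r5c5, so r5c5=3.
Step 50. [r5c2∈{8}] r5c2 is down to just 8, so r5c2=8.
Step 51. [r9c2∈{4}] r9c2 has the single candidate 4. So r9c2=4.
Step 52. [r2c2∈{5}] r2c2 is down to just 5. So r2c2=5.

Answer: 2 9 8 5 7 6 4 1 3 / 7 5 4 8 1 3 2 9 6 / 6 1 3 4 9 2 7 5 8 / 9 6 2 7 8 1 3 4 5 / 4 8 7 9 3 5 6 2 1 / 5 3 1 2 6 4 9 8 7 / 1 2 6 3 4 8 5 7 9 / 3 7 5 1 2 9 8 6 4 / 8 4 9 6 5 7 1 3 2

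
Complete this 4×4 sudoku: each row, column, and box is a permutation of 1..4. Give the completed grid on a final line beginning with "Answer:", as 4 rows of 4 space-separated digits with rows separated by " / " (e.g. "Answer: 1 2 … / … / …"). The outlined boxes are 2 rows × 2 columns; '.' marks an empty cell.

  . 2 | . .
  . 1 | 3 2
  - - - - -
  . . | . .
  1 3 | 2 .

Step 1. [r3c2∈{4}] r3c2 is down to just 4 ⇒ r3c2=4.
Step 2. [r1c3∈{1,4}] r1c3 is the only open cell in col 3 admitting 4. So r1c3=4.
Step 3. [r3c4∈{1,3}] row 3 places 3 nowhere but r3c4 ⇒ r3c4=3.
Step 4. [r1c4∈{1}] only 1 remains possible at r1c4 ⇒ r1c4=1.
Step 5. [r4c4∈{4}] r4c4 has the single candidate 4 ⇒ r4c4=4.
Step 6. [r3c1∈{2}] r3c1 is down to just 2 ⇒ r3c1=2.
Step 7. [r1c1∈{3}] r1c1 is down to just 3, so r1c1=3.
Step 8. [r2c1∈{4}] r2c1 has the single candidate 4. So r2c1=4.
Step 9. [r3c3∈{1}] r3c3 has the single candidate 1. So r3c3=1.

Answer: 3 2 4 1 / 4 1 3 2 / 2 4 1 3 / 1 3 2 4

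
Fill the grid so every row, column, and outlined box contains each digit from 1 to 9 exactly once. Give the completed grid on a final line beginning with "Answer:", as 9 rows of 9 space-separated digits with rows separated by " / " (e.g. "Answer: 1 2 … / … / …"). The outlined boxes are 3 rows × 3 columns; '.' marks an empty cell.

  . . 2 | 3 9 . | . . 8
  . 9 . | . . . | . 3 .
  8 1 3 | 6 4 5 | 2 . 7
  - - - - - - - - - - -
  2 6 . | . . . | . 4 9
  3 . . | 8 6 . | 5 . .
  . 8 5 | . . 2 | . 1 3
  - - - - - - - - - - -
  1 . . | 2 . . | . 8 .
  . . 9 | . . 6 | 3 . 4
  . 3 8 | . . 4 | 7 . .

Step 1. [r6c5∈{7}] r6c5 has the single candidate 7. So r6c5=7.
Step 2. [r9c9∈{1,2,5,6}] across box 9, 1 lands solely at r9c9. So r9c9=1.
Step 3. [r9c5∈{5}] only 5 remains possible at r9c5, so r9c5=5.
Step 4. [r4c3∈{1,7}] in row 4, 7 fits only at r4c3, so r4c3=7.
Step 5. [r9c8∈{2,6,9}] across row 9, 2 lands solely at r9c8. So r9c8=2.
Step 6. [r1c8∈{5,6}] across col 8, 6 lands solely at r1c8, so r1c8=6.
Step 7. [r5c2∈{4}] r5c2 is down to just 4. So r5c2=4.
Step 8. [r2c6∈{1,7,8}] r2c6 is the only open cell in col 6 admitting 8 ⇒ r2c6=8.
Step 9. [r8c8∈{5}] nothing but 5 survives at r8c8, so r8c8=5.
Step 10. [r8c1∈{7}] only 7 remains possible at r8c1. So r8c1=7.
Step 11. [r8c4∈{1}] nothing but 1 survives at r8c4, so r8c4=1.
Step 12. [r5c6∈{1,9}] in row 5, 9 fits only at r5c6 ⇒ r5c6=9.
Step 13. [r7c3∈{4,6}] across row 7, 4 lands solely at r7c3, so r7c3=4.
Step 14. [r7c6∈{3,7}] 7 has one home in row 7: r7c6. So r7c6=7.
Step 15. [r1c6∈{1}] only 1 remains possible at r1c6 ⇒ r1c6=1.
Step 16. [r1c7∈{4}] r1c7 has the single candidate 4. So r1c7=4.
Step 17. [r1c1∈{5}] nothing but 5 survives at r1c1 ⇒ r1c1=5.
Step 18. [r7c9∈{6}] only 6 remains possible at r7c9. So r7c9=6.
Step 19. [r2c3∈{6}] r2c3 has the single candidate 6 ⇒ r2c3=6.
Step 20. [r7c5∈{3}] r7c5 is down to just 3 ⇒ r7c5=3.
Step 21. [r9c1∈{6}] only 6 remains possible at r9c1, so r9c1=6.
Step 22. [r5c9∈{2}] nothing but 2 survives at r5c9. So r5c9=2.
Step 23. [r9c4∈{9}] r9c4 is down to just 9 ⇒ r9c4=9.
Step 24. [r8c2∈{2}] r8c2's peers cover all but 2, so r8c2=2.
Step 25. [r5c8∈{7}] r5c8 has the single candidate 7. So r5c8=7.
Step 26. [r2c9∈{5}] nothing but 5 survives at r2c9. So r2c9=5.
Step 27. [r4c4∈{5}] only 5 remains possible at r4c4 ⇒ r4c4=5.
Step 28. [r2c4∈{7}] nothing but 7 survives at r2c4. So r2c4=7.
Step 29. [r8c5∈{8}] r8c5 has the single candidate 8, so r8c5=8.
Step 30. [r2c5∈{2}] r2c5 has the single candidate 2 ⇒ r2c5=2.
Step 31. [r1c2∈{7}] r1c2's peers cover all but 7. So r1c2=7.
Step 32. [r5c3∈{1}] r5c3's peers cover all but 1, so r5c3=1.
Step 33. [r7c7∈{9}] r7c7 has the single candidate 9, so r7c7=9.
Step 34. [r3c8∈{9}] r3c8 is down to just 9 ⇒ r3c8=9.
Step 35. [r6c4∈{4}] nothing but 4 survives at r6c4 ⇒ r6c4=4.
Step 36. [r2c1∈{4}] r2c1's peers cover all but 4. So r2c1=4.
Step 37. [r6c7∈{6}] r6c7 has the single candidate 6 ⇒ r6c7=6.
Step 38. [r4c7∈{8}] nothing but 8 survives at r4c7 ⇒ r4c7=8.
Step 39. [r7c2∈{5}] r7c2's peers cover all but 5, so r7c2=5.
Step 40. [r6c1∈{9}] r6c1 is down to just 9, so r6c1=9.
Step 41. [r4c6∈{3}] r4c6 has the single candidate 3. So r4c6=3.
Step 42. [r4c5∈{1}] r4c5 is down to just 1, so r4c5=1.
Step 43. [r2c7∈{1}] nothing but 1 survives at r2c7 ⇒ r2c7=1.

Answer: 5 7 2 3 9 1 4 6 8 / 4 9 6 7 2 8 1 3 5 / 8 1 3 6 4 5 2 9 7 / 2 6 7 5 1 3 8 4 9 / 3 4 1 8 6 9 5 7 2 / 9 8 5 4 7 2 6 1 3 / 1 5 4 2 3 7 9 8 6 / 7 2 9 1 8 6 3 5 4 / 6 3 8 9 5 4 7 2 1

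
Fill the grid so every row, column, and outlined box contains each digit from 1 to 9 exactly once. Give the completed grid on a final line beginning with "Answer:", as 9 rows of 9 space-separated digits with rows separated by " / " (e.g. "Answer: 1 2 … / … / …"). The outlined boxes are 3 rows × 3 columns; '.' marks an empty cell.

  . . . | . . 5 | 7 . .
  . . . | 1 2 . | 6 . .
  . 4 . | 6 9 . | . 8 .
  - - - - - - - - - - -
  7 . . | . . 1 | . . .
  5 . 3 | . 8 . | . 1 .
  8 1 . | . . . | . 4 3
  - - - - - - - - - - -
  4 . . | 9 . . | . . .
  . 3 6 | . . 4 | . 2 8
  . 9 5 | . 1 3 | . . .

Step 1. [r5c9∈{2,6,7,9}] in box 6, 7 fits only at r5c9, so r5c9=7.
Step 2. [r1c1∈{1,2,3,6,9}] across col 1, 6 lands solely at r1c1, so r1c1=6.
Step 3. [r8c7∈{1,5,9}] row 8 places 9 nowhere but r8c7 ⇒ r8c7=9.
Step 4. [r5c7∈{2}] nothing but 2 survives at r5c7 ⇒ r5c7=2.
Step 5. [r6c7∈{5}] only 5 remains possible at r6c7, so r6c7=5.
Step 6. [r3c9∈{1,2,5}] across row 3, 5 lands solely at r3c9, so r3c9=5.
Step 7. [r1c9∈{1,2,4,9}] r1c9 is the only open cell in col 9 admitting 2. So r1c9=2.
Step 8. [r2c1∈{3,9}] across col 1, 9 lands solely at r2c1. So r2c1=9.
Step 9. [r1c2∈{8}] r1c2 is down to just 8. So r1c2=8.
Step 10. [r9c1∈{2}] nothing but 2 survives at r9c1, so r9c1=2.
Step 11. [r7c2∈{7}] nothing but 7 survives at r7c2. So r7c2=7.
Step 12. [r4c3∈{2,4,9}] in col 3, 4 fits only at r4c3. So r4c3=4.
Step 13. [r3c7∈{1,3}] across box 3, 1 lands solely at r3c7, so r3c7=1.
Step 14. [r7c8∈{3,5,6}] across col 8, 5 lands solely at r7c8. So r7c8=5.
Step 15. [r7c5∈{6}] nothing but 6 survives at r7c5. So r7c5=6.
Step 16. [r6c6∈{2,6,7,9}] in row 6, 6 fits only at r6c6, so r6c6=6.
Step 17. [r4c2∈{2,6}] in col 2, 2 fits only at r4c2. So r4c2=2.
Step 18. [r9c4∈{7,8}] 8 has one home in row 9: r9c4. So r9c4=8.
Step 19. [r2c3∈{7}] r2c3's peers cover all but 7, so r2c3=7.
Step 20. [r1c5∈{3,4}] r1c5 is the only open cell in col 5 admitting 4 ⇒ r1c5=4.
Step 21. [r4c9∈{6,9}] in col 9, 9 fits only at r4c9 ⇒ r4c9=9.
Step 22. [r4c5∈{3,5}] in col 5, 3 fits only at r4c5. So r4c5=3.
Step 23. [r6c5∈{7}] only 7 remains possible at r6c5, so r6c5=7.
Step 24. [r9c9∈{4,6}] across col 9, 6 lands solely at r9c9, so r9c9=6.
Step 25. [r2c8∈{3}] r2c8 has the single candidate 3, so r2c8=3.
Step 26. [r8c4∈{5,7}] in row 8, 7 fits only at r8c4. So r8c4=7.
Step 27. [r8c1∈{1}] r8c1 is down to just 1 ⇒ r8c1=1.
Step 28. [r8c5∈{5}] r8c5's peers cover all but 5 ⇒ r8c5=5.
Step 29. [r1c4∈{3}] r1c4 is down to just 3. So r1c4=3.
Step 30. [r6c3∈{9}] r6c3 has the single candidate 9, so r6c3=9.
Step 31. [r3c3∈{2}] r3c3 has the single candidate 2 ⇒ r3c3=2.
Step 32. [r4c7∈{8}] r4c7 is down to just 8, so r4c7=8.
Step 33. [r2c2∈{5}] only 5 remains possible at r2c2, so r2c2=5.
Step 34. [r2c9∈{4}] r2c9 is down to just 4 ⇒ r2c9=4.
Step 35. [r4c8∈{6}] r4c8 has the single candidate 6, so r4c8=6.
Step 36. [r6c4∈{2}] only 2 remains possible at r6c4. So r6c4=2.
Step 37. [r9c7∈{4}] only 4 remains possible at r9c7. So r9c7=4.
Step 38. [r3c1∈{3}] r3c1's peers cover all but 3, so r3c1=3.
Step 39. [r7c6∈{2}] only 2 remains possible at r7c6, so r7c6=2.
Step 40. [r1c3∈{1}] r1c3 has the single candidate 1. So r1c3=1.
Step 41. [r7c9∈{1}] r7c9 is down to just 1. So r7c9=1.
Step 42. [r3c6∈{7}] only 7 remains possible at r3c6 ⇒ r3c6=7.
Step 43. [r4c4∈{5}] r4c4 has the single candidate 5, so r4c4=5.
Step 44. [r9c8∈{7}] nothing but 7 survives at r9c8. So r9c8=7.
Step 45. [r7c3∈{8}] r7c3 is down to just 8, so r7c3=8.
Step 46. [r5c2∈{6}] r5c2's peers cover all but 6, so r5c2=6.
Step 47. [r2c6∈{8}] nothing but 8 survives at r2c6 ⇒ r2c6=8.
Step 48. [r7c7∈{3}] only 3 remains possible at r7c7. So r7c7=3.
Step 49. [r5c4∈{4}] r5c4 is down to just 4 ⇒ r5c4=4.
Step 50. [r5c6∈{9}] r5c6 is down to just 9 ⇒ r5c6=9.
Step 51. [r1c8∈{9}] r1c8 is down to just 9, so r1c8=9.

Answer: 6 8 1 3 4 5 7 9 2 / 9 5 7 1 2 8 6 3 4 / 3 4 2 6 9 7 1 8 5 / 7 2 4 5 3 1 8 6 9 / 5 6 3 4 8 9 2 1 7 / 8 1 9 2 7 6 5 4 3 / 4 7 8 9 6 2 3 5 1 / 1 3 6 7 5 4 9 2 8 / 2 9 5 8 1 3 4 7 6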